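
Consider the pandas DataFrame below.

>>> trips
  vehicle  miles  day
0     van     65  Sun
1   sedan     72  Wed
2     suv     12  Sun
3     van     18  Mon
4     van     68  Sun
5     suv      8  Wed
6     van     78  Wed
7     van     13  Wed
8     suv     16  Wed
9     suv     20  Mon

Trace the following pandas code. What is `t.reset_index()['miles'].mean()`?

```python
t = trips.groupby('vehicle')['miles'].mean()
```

44.8

group by vehicle, mean of miles:
vehicle
sedan    72.0
suv      14.0
van      48.4
Name: miles, dtype: float64
reset_index():
  vehicle  miles
0   sedan   72.0
1     suv   14.0
2     van   48.4
Reading off the mean of column 'miles', we get 44.8.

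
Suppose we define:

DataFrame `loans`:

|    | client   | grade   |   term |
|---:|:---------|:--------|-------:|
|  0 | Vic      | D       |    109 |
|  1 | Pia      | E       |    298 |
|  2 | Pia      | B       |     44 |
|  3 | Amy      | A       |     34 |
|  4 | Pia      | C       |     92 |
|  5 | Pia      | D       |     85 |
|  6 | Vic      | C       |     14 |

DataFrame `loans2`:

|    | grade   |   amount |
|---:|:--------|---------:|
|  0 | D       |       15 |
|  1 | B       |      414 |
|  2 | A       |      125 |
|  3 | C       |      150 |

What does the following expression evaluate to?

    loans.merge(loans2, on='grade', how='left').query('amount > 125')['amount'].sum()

merge on 'grade' (how='left') → 7 rows:
  client grade  term  amount
0    Vic     D   109    15.0
1    Pia     E   298     NaN
2    Pia     B    44   414.0
3    Amy     A    34   125.0
4    Pia     C    92   150.0
5    Pia     D    85    15.0
6    Vic     C    14   150.0
filter rows where amount > 125:
  client grade  term  amount
2    Pia     B    44   414.0
4    Pia     C    92   150.0
6    Vic     C    14   150.0

714.0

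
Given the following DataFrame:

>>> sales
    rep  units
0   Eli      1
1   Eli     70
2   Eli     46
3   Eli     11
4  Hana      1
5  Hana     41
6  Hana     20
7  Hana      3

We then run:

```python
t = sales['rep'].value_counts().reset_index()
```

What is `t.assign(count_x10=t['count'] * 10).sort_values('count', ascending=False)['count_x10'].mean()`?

40.0

value_counts of rep:
rep
Eli     4
Hana    4
Name: count, dtype: int64
reset_index():
    rep  count
0   Eli      4
1  Hana      4
add column count_x10 = t['count'] * 10:
    rep  count  count_x10
0   Eli      4         40
1  Hana      4         40
sort by count descending:
    rep  count  count_x10
0   Eli      4         40
1  Hana      4         40
Then the mean of column 'count_x10': 40.0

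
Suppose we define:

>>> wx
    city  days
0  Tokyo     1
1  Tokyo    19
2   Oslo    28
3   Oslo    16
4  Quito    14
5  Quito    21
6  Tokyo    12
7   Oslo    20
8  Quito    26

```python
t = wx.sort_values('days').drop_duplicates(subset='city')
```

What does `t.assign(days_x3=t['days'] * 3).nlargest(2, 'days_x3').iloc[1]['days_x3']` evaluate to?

42

sort by days:
    city  days
0  Tokyo     1
6  Tokyo    12
4  Quito    14
3   Oslo    16
1  Tokyo    19
7   Oslo    20
5  Quito    21
8  Quito    26
2   Oslo    28
drop duplicate city (keep=first):
    city  days
0  Tokyo     1
4  Quito    14
3   Oslo    16
add column days_x3 = t['days'] * 3:
    city  days  days_x3
0  Tokyo     1        3
4  Quito    14       42
3   Oslo    16       48
take 2 rows with largest days_x3:
    city  days  days_x3
3   Oslo    16       48
4  Quito    14       42
Finally, value at position 1, column 'days_x3' = 42.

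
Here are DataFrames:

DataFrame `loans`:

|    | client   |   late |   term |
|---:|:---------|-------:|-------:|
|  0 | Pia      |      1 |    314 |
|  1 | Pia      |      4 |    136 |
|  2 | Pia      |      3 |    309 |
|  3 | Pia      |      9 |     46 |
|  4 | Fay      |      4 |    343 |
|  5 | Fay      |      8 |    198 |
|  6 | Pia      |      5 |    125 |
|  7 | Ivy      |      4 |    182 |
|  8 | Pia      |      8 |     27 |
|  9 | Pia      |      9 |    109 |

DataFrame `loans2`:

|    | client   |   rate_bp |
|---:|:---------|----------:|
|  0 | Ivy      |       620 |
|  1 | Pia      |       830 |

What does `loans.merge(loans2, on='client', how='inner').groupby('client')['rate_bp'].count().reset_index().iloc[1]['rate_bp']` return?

7

merge on 'client' (how='inner') → 8 rows:
  client  late  term  rate_bp
0    Pia     1   314      830
1    Pia     4   136      830
2    Pia     3   309      830
3    Pia     9    46      830
4    Pia     5   125      830
5    Ivy     4   182      620
6    Pia     8    27      830
7    Pia     9   109      830
group by client, count of rate_bp:
client
Ivy    1
Pia    7
Name: rate_bp, dtype: int64
reset_index():
  client  rate_bp
0    Ivy        1
1    Pia        7
value at position 1, column 'rate_bp' → 7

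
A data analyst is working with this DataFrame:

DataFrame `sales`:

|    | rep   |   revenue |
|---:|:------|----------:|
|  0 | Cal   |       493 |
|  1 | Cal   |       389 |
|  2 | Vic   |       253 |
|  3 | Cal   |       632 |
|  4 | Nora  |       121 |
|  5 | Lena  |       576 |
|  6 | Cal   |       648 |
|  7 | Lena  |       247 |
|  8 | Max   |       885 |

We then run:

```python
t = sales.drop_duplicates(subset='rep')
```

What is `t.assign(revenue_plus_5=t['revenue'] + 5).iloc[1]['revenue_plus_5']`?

258

drop duplicate rep (keep=first):
    rep  revenue
0   Cal      493
2   Vic      253
4  Nora      121
5  Lena      576
8   Max      885
add column revenue_plus_5 = t['revenue'] + 5:
    rep  revenue  revenue_plus_5
0   Cal      493             498
2   Vic      253             258
4  Nora      121             126
5  Lena      576             581
8   Max      885             890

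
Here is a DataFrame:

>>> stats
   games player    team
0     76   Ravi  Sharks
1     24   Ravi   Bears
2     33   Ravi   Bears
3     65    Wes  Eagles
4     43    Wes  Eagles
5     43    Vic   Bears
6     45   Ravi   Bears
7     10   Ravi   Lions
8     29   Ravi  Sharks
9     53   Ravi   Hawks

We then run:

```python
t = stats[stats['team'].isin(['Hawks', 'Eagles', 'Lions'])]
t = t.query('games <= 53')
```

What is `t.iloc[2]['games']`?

53

filter rows where team in ['Hawks', 'Eagles', 'Lions']:
   games player    team
3     65    Wes  Eagles
4     43    Wes  Eagles
7     10   Ravi   Lions
9     53   Ravi   Hawks
filter rows where games <= 53:
   games player    team
4     43    Wes  Eagles
7     10   Ravi   Lions
9     53   Ravi   Hawks
value at position 2, column 'games' → 53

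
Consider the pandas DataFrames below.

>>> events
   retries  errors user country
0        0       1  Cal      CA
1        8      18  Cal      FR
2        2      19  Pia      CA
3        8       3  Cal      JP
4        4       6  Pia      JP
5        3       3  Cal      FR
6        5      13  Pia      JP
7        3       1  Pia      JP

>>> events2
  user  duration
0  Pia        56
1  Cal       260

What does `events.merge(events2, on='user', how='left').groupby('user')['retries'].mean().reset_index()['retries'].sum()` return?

merge on 'user' (how='left') → 8 rows:
   retries  errors user country  duration
0        0       1  Cal      CA       260
1        8      18  Cal      FR       260
2        2      19  Pia      CA        56
3        8       3  Cal      JP       260
4        4       6  Pia      JP        56
5        3       3  Cal      FR       260
6        5      13  Pia      JP        56
7        3       1  Pia      JP        56
group by user, mean of retries:
user
Cal    4.75
Pia    3.50
Name: retries, dtype: float64
reset_index():
  user  retries
0  Cal     4.75
1  Pia     3.50
Then the sum of column 'retries': 8.25

8.25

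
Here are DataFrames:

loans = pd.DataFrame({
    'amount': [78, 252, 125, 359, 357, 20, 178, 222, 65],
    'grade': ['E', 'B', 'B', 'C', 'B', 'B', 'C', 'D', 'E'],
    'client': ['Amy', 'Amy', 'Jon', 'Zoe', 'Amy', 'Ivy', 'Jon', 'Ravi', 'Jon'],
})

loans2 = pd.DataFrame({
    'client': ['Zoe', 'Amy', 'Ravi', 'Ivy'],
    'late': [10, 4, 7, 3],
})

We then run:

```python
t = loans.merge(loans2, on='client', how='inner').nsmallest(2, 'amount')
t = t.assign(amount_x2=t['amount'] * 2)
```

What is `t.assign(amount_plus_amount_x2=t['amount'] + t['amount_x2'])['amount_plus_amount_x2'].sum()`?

294

merge on 'client' (how='inner') → 6 rows:
   amount grade client  late
0      78     E    Amy     4
1     252     B    Amy     4
2     359     C    Zoe    10
3     357     B    Amy     4
4      20     B    Ivy     3
5     222     D   Ravi     7
take 2 rows with smallest amount:
   amount grade client  late
4      20     B    Ivy     3
0      78     E    Amy     4
add column amount_x2 = t['amount'] * 2:
   amount grade client  late  amount_x2
4      20     B    Ivy     3         40
0      78     E    Amy     4        156
add column amount_plus_amount_x2 = t['amount'] + t['amount_x2']:
   amount grade client  late  amount_x2  amount_plus_amount_x2
4      20     B    Ivy     3         40                     60
0      78     E    Amy     4        156                    234
The sum of column 'amount_plus_amount_x2' is 294.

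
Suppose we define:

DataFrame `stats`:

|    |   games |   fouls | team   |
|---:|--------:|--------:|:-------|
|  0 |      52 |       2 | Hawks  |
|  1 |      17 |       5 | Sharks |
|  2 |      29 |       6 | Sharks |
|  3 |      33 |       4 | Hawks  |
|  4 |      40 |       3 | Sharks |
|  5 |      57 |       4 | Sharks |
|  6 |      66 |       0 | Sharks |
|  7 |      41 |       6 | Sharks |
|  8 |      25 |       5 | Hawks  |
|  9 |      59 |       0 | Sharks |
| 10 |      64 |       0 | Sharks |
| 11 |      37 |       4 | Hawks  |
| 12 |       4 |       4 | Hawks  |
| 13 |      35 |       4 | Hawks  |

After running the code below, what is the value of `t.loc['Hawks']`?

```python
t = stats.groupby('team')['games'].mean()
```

group by team, mean of games:
team
Hawks     31.000
Sharks    46.625
Name: games, dtype: float64
Then the value at index 'Hawks': 31.0

31.0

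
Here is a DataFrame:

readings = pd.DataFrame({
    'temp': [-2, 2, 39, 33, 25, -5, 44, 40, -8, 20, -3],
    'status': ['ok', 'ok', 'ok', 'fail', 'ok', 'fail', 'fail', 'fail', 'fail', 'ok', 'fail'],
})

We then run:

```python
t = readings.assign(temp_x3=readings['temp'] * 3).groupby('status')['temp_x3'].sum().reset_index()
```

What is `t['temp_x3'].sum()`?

add column temp_x3 = readings['temp'] * 3:
    temp status  temp_x3
0     -2     ok       -6
1      2     ok        6
2     39     ok      117
3     33   fail       99
4     25     ok       75
5     -5   fail      -15
6     44   fail      132
7     40   fail      120
8     -8   fail      -24
9     20     ok       60
10    -3   fail       -9
group by status, sum of temp_x3:
status
fail    303
ok      252
Name: temp_x3, dtype: int64
reset_index():
  status  temp_x3
0   fail      303
1     ok      252
Hence 555.

555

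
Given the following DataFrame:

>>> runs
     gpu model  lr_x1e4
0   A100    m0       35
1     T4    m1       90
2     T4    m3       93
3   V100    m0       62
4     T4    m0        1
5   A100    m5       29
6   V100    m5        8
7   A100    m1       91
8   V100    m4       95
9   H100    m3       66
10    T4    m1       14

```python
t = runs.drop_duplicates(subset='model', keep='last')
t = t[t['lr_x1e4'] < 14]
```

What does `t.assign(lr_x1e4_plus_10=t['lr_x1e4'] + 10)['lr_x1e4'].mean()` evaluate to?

drop duplicate model (keep=last):
     gpu model  lr_x1e4
4     T4    m0        1
6   V100    m5        8
8   V100    m4       95
9   H100    m3       66
10    T4    m1       14
filter rows where lr_x1e4 < 14:
    gpu model  lr_x1e4
4    T4    m0        1
6  V100    m5        8
add column lr_x1e4_plus_10 = t['lr_x1e4'] + 10:
    gpu model  lr_x1e4  lr_x1e4_plus_10
4    T4    m0        1               11
6  V100    m5        8               18
Taking the mean of column 'lr_x1e4' gives 4.5.

4.5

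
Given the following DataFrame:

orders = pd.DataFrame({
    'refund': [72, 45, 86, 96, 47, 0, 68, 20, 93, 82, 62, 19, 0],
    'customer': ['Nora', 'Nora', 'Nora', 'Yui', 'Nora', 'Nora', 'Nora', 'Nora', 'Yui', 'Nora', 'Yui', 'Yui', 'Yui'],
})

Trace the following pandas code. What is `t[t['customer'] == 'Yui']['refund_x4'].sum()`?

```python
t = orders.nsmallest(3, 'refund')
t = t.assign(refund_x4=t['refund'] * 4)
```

76

take 3 rows with smallest refund:
    refund customer
5        0     Nora
12       0      Yui
11      19      Yui
add column refund_x4 = t['refund'] * 4:
    refund customer  refund_x4
5        0     Nora          0
12       0      Yui          0
11      19      Yui         76
filter rows where customer == 'Yui':
    refund customer  refund_x4
12       0      Yui          0
11      19      Yui         76
Finally, sum of column 'refund_x4' = 76.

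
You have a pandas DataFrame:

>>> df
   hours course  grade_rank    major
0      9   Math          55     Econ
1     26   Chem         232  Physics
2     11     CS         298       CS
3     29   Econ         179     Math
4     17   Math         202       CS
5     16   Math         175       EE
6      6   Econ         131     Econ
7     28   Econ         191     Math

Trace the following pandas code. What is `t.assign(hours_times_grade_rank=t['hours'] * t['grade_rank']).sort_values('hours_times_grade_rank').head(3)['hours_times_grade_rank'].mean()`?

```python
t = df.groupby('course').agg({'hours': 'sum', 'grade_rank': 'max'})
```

group by course: sum(hours), max(grade_rank):
        hours  grade_rank
course                   
CS         11         298
Chem       26         232
Econ       63         191
Math       42         202
add column hours_times_grade_rank = t['hours'] * t['grade_rank']:
        hours  grade_rank  hours_times_grade_rank
course                                           
CS         11         298                    3278
Chem       26         232                    6032
Econ       63         191                   12033
Math       42         202                    8484
sort by hours_times_grade_rank:
        hours  grade_rank  hours_times_grade_rank
course                                           
CS         11         298                    3278
Chem       26         232                    6032
Math       42         202                    8484
Econ       63         191                   12033
take first 3 rows:
        hours  grade_rank  hours_times_grade_rank
course                                           
CS         11         298                    3278
Chem       26         232                    6032
Math       42         202                    8484
Then the mean of column 'hours_times_grade_rank': 5931.33333333

5931.33333333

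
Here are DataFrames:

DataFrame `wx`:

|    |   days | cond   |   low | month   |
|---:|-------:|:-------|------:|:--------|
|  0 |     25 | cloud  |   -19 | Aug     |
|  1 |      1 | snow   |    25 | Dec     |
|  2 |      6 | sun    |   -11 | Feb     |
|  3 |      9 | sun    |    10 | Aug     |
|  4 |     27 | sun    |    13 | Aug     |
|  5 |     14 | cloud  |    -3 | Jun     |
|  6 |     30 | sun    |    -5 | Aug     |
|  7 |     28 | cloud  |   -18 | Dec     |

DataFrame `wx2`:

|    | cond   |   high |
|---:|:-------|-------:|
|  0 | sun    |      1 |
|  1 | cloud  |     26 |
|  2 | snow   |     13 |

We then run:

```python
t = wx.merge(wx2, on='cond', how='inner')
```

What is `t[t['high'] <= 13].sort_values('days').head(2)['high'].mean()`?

merge on 'cond' (how='inner') → 8 rows:
   days   cond  low month  high
0    25  cloud  -19   Aug    26
1     1   snow   25   Dec    13
2     6    sun  -11   Feb     1
3     9    sun   10   Aug     1
4    27    sun   13   Aug     1
5    14  cloud   -3   Jun    26
6    30    sun   -5   Aug     1
7    28  cloud  -18   Dec    26
filter rows where high <= 13:
   days  cond  low month  high
1     1  snow   25   Dec    13
2     6   sun  -11   Feb     1
3     9   sun   10   Aug     1
4    27   sun   13   Aug     1
6    30   sun   -5   Aug     1
sort by days:
   days  cond  low month  high
1     1  snow   25   Dec    13
2     6   sun  -11   Feb     1
3     9   sun   10   Aug     1
4    27   sun   13   Aug     1
6    30   sun   -5   Aug     1
take first 2 rows:
   days  cond  low month  high
1     1  snow   25   Dec    13
2     6   sun  -11   Feb     1
So mean() = 7.0.

7.0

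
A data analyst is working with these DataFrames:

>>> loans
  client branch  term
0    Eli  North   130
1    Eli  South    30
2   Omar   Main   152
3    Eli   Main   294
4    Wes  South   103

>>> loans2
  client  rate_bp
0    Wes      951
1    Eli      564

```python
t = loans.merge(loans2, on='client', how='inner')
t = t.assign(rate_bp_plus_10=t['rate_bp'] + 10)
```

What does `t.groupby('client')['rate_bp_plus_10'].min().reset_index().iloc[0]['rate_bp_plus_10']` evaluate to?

merge on 'client' (how='inner') → 4 rows:
  client branch  term  rate_bp
0    Eli  North   130      564
1    Eli  South    30      564
2    Eli   Main   294      564
3    Wes  South   103      951
add column rate_bp_plus_10 = t['rate_bp'] + 10:
  client branch  term  rate_bp  rate_bp_plus_10
0    Eli  North   130      564              574
1    Eli  South    30      564              574
2    Eli   Main   294      564              574
3    Wes  South   103      951              961
group by client, min of rate_bp_plus_10:
client
Eli    574
Wes    961
Name: rate_bp_plus_10, dtype: int64
reset_index():
  client  rate_bp_plus_10
0    Eli              574
1    Wes              961
Finally, value at position 0, column 'rate_bp_plus_10' = 574.

574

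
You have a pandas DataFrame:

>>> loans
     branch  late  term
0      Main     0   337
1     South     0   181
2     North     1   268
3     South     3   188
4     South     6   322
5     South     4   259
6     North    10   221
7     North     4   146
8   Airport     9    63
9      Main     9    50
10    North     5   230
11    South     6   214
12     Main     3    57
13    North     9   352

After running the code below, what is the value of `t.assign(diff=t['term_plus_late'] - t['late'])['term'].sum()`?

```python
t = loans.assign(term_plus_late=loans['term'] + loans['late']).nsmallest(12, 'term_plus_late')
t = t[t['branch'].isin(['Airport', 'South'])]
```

1227

add column term_plus_late = loans['term'] + loans['late']:
     branch  late  term  term_plus_late
0      Main     0   337             337
1     South     0   181             181
2     North     1   268             269
3     South     3   188             191
4     South     6   322             328
5     South     4   259             263
6     North    10   221             231
7     North     4   146             150
8   Airport     9    63              72
9      Main     9    50              59
10    North     5   230             235
11    South     6   214             220
12     Main     3    57              60
13    North     9   352             361
take 12 rows with smallest term_plus_late:
     branch  late  term  term_plus_late
9      Main     9    50              59
12     Main     3    57              60
8   Airport     9    63              72
7     North     4   146             150
1     South     0   181             181
3     South     3   188             191
11    South     6   214             220
6     North    10   221             231
10    North     5   230             235
5     South     4   259             263
2     North     1   268             269
4     South     6   322             328
filter rows where branch in ['Airport', 'South']:
     branch  late  term  term_plus_late
8   Airport     9    63              72
1     South     0   181             181
3     South     3   188             191
11    South     6   214             220
5     South     4   259             263
4     South     6   322             328
add column diff = t['term_plus_late'] - t['late']:
     branch  late  term  term_plus_late  diff
8   Airport     9    63              72    63
1     South     0   181             181   181
3     South     3   188             191   188
11    South     6   214             220   214
5     South     4   259             263   259
4     South     6   322             328   322
Then the sum of column 'term': 1227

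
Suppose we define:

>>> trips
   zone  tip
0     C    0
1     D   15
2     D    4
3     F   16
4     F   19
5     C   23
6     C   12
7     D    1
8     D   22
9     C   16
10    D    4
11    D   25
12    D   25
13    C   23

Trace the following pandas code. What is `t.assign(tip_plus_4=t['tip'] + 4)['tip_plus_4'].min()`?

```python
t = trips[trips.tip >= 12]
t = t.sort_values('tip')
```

16

filter rows where tip >= 12:
   zone  tip
1     D   15
3     F   16
4     F   19
5     C   23
6     C   12
8     D   22
9     C   16
11    D   25
12    D   25
13    C   23
sort by tip:
   zone  tip
6     C   12
1     D   15
3     F   16
9     C   16
4     F   19
8     D   22
5     C   23
13    C   23
11    D   25
12    D   25
add column tip_plus_4 = t['tip'] + 4:
   zone  tip  tip_plus_4
6     C   12          16
1     D   15          19
3     F   16          20
9     C   16          20
4     F   19          23
8     D   22          26
5     C   23          27
13    C   23          27
11    D   25          29
12    D   25          29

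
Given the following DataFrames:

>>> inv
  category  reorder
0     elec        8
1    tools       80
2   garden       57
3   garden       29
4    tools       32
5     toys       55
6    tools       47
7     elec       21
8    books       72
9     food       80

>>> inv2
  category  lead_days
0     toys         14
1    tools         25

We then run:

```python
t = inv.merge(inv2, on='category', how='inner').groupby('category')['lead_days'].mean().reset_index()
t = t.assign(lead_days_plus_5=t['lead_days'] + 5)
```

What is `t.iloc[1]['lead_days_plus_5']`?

19.0

merge on 'category' (how='inner') → 4 rows:
  category  reorder  lead_days
0    tools       80         25
1    tools       32         25
2     toys       55         14
3    tools       47         25
group by category, mean of lead_days:
category
tools    25.0
toys     14.0
Name: lead_days, dtype: float64
reset_index():
  category  lead_days
0    tools       25.0
1     toys       14.0
add column lead_days_plus_5 = t['lead_days'] + 5:
  category  lead_days  lead_days_plus_5
0    tools       25.0              30.0
1     toys       14.0              19.0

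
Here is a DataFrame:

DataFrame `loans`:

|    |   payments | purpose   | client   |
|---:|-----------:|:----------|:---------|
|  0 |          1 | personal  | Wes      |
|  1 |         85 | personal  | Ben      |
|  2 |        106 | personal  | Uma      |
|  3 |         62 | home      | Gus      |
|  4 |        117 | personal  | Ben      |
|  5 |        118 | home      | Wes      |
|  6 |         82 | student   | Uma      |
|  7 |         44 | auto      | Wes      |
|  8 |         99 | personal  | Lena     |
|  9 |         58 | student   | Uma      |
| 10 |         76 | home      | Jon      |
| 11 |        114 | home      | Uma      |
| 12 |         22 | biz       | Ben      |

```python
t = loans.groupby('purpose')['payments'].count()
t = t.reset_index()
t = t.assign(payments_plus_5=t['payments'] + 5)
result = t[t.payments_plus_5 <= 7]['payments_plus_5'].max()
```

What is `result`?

7

group by purpose, count of payments:
purpose
auto        1
biz         1
home        4
personal    5
student     2
Name: payments, dtype: int64
reset_index():
    purpose  payments
0      auto         1
1       biz         1
2      home         4
3  personal         5
4   student         2
add column payments_plus_5 = t['payments'] + 5:
    purpose  payments  payments_plus_5
0      auto         1                6
1       biz         1                6
2      home         4                9
3  personal         5               10
4   student         2                7
filter rows where payments_plus_5 <= 7:
   purpose  payments  payments_plus_5
0     auto         1                6
1      biz         1                6
4  student         2                7
Then the max of column 'payments_plus_5': 7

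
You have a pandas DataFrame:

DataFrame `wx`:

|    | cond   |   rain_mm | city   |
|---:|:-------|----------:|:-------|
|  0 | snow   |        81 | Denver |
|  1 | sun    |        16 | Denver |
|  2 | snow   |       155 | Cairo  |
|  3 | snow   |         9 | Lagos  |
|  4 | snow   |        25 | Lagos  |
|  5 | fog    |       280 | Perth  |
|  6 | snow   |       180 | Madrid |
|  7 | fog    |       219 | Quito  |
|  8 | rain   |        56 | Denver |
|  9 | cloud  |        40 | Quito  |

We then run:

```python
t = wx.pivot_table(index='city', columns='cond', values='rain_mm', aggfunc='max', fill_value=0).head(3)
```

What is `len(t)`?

3

pivot: rows=city, cols=cond, max(rain_mm):
cond    cloud  fog  rain  snow  sun
city                               
Cairo       0    0     0   155    0
Denver      0    0    56    81   16
Lagos       0    0     0    25    0
Madrid      0    0     0   180    0
Perth       0  280     0     0    0
Quito      40  219     0     0    0
take first 3 rows:
cond    cloud  fog  rain  snow  sun
city                               
Cairo       0    0     0   155    0
Denver      0    0    56    81   16
Lagos       0    0     0    25    0
Hence 3.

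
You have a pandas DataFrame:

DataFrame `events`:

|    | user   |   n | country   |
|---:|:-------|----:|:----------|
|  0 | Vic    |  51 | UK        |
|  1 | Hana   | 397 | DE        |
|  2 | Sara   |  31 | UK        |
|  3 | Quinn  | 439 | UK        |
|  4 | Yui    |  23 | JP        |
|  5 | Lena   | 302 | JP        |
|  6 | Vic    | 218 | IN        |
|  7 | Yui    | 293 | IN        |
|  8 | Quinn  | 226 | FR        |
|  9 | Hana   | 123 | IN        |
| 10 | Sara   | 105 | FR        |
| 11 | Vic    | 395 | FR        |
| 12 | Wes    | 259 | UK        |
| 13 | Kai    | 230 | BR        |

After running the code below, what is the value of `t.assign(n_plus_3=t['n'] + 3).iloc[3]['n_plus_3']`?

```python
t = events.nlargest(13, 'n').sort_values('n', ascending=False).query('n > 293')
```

305

take 13 rows with largest n:
     user    n country
3   Quinn  439      UK
1    Hana  397      DE
11    Vic  395      FR
5    Lena  302      JP
7     Yui  293      IN
12    Wes  259      UK
13    Kai  230      BR
8   Quinn  226      FR
6     Vic  218      IN
9    Hana  123      IN
10   Sara  105      FR
0     Vic   51      UK
2    Sara   31      UK
sort by n descending:
     user    n country
3   Quinn  439      UK
1    Hana  397      DE
11    Vic  395      FR
5    Lena  302      JP
7     Yui  293      IN
12    Wes  259      UK
13    Kai  230      BR
8   Quinn  226      FR
6     Vic  218      IN
9    Hana  123      IN
10   Sara  105      FR
0     Vic   51      UK
2    Sara   31      UK
filter rows where n > 293:
     user    n country
3   Quinn  439      UK
1    Hana  397      DE
11    Vic  395      FR
5    Lena  302      JP
add column n_plus_3 = t['n'] + 3:
     user    n country  n_plus_3
3   Quinn  439      UK       442
1    Hana  397      DE       400
11    Vic  395      FR       398
5    Lena  302      JP       305
Hence 305.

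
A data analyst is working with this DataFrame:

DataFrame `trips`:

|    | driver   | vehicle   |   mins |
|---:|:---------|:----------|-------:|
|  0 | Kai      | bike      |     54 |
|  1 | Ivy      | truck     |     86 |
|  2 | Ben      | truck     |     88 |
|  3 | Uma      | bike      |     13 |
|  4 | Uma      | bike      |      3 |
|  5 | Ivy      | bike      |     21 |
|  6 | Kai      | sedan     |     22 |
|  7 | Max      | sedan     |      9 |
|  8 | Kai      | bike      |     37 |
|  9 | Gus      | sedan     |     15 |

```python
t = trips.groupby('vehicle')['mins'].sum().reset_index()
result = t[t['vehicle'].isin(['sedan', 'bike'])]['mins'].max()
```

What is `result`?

group by vehicle, sum of mins:
vehicle
bike     128
sedan     46
truck    174
Name: mins, dtype: int64
reset_index():
  vehicle  mins
0    bike   128
1   sedan    46
2   truck   174
filter rows where vehicle in ['sedan', 'bike']:
  vehicle  mins
0    bike   128
1   sedan    46

128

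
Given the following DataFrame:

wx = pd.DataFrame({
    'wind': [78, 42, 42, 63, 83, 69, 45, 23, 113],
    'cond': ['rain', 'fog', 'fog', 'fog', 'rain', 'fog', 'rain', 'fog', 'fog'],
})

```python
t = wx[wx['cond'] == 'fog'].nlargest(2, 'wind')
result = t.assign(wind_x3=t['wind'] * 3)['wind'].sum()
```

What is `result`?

filter rows where cond == 'fog':
   wind cond
1    42  fog
2    42  fog
3    63  fog
5    69  fog
7    23  fog
8   113  fog
take 2 rows with largest wind:
   wind cond
8   113  fog
5    69  fog
add column wind_x3 = t['wind'] * 3:
   wind cond  wind_x3
8   113  fog      339
5    69  fog      207
The sum of column 'wind' is 182.

182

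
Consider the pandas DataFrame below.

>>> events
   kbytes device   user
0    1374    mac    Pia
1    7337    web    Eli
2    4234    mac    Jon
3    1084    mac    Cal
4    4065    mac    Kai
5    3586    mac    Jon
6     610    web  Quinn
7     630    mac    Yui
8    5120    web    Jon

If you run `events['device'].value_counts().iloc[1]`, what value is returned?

3

value_counts of device:
device
mac    6
web    3
Name: count, dtype: int64
value at position 1 → 3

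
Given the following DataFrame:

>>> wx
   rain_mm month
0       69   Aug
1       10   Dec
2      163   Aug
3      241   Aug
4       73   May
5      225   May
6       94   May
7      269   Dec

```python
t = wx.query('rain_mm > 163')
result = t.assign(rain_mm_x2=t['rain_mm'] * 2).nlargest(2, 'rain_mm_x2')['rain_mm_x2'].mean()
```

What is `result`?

510.0

filter rows where rain_mm > 163:
   rain_mm month
3      241   Aug
5      225   May
7      269   Dec
add column rain_mm_x2 = t['rain_mm'] * 2:
   rain_mm month  rain_mm_x2
3      241   Aug         482
5      225   May         450
7      269   Dec         538
take 2 rows with largest rain_mm_x2:
   rain_mm month  rain_mm_x2
7      269   Dec         538
3      241   Aug         482
Hence 510.0.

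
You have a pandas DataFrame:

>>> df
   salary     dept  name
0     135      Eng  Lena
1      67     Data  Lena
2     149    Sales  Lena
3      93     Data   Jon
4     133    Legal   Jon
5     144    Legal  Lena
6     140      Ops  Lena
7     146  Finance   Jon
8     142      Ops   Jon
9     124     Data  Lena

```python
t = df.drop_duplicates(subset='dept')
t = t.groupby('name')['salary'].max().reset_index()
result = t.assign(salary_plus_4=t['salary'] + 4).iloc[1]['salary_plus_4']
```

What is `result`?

drop duplicate dept (keep=first):
   salary     dept  name
0     135      Eng  Lena
1      67     Data  Lena
2     149    Sales  Lena
4     133    Legal   Jon
6     140      Ops  Lena
7     146  Finance   Jon
group by name, max of salary:
name
Jon     146
Lena    149
Name: salary, dtype: int64
reset_index():
   name  salary
0   Jon     146
1  Lena     149
add column salary_plus_4 = t['salary'] + 4:
   name  salary  salary_plus_4
0   Jon     146            150
1  Lena     149            153

153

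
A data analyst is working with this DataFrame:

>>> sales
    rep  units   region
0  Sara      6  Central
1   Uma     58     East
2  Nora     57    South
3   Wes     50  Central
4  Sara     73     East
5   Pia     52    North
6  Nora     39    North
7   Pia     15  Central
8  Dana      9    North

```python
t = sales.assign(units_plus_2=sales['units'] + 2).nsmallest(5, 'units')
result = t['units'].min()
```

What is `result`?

add column units_plus_2 = sales['units'] + 2:
    rep  units   region  units_plus_2
0  Sara      6  Central             8
1   Uma     58     East            60
2  Nora     57    South            59
3   Wes     50  Central            52
4  Sara     73     East            75
5   Pia     52    North            54
6  Nora     39    North            41
7   Pia     15  Central            17
8  Dana      9    North            11
take 5 rows with smallest units:
    rep  units   region  units_plus_2
0  Sara      6  Central             8
8  Dana      9    North            11
7   Pia     15  Central            17
6  Nora     39    North            41
3   Wes     50  Central            52
The min of column 'units' is 6.

6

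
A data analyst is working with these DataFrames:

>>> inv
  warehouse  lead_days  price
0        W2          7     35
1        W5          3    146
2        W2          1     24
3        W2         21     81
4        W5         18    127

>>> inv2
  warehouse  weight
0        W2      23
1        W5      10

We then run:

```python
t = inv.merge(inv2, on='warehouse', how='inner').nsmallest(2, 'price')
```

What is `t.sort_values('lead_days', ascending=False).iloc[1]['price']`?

merge on 'warehouse' (how='inner') → 5 rows:
  warehouse  lead_days  price  weight
0        W2          7     35      23
1        W5          3    146      10
2        W2          1     24      23
3        W2         21     81      23
4        W5         18    127      10
take 2 rows with smallest price:
  warehouse  lead_days  price  weight
2        W2          1     24      23
0        W2          7     35      23
sort by lead_days descending:
  warehouse  lead_days  price  weight
0        W2          7     35      23
2        W2          1     24      23
Hence 24.

24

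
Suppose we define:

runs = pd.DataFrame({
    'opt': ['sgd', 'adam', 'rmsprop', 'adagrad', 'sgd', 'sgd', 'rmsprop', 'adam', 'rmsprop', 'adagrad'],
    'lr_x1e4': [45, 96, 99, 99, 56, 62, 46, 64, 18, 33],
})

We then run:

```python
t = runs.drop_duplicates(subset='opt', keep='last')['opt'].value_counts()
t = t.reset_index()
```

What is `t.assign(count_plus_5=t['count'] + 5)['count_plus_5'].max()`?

6

drop duplicate opt (keep=last):
       opt  lr_x1e4
5      sgd       62
7     adam       64
8  rmsprop       18
9  adagrad       33
value_counts of opt:
opt
sgd        1
adam       1
rmsprop    1
adagrad    1
Name: count, dtype: int64
reset_index():
       opt  count
0      sgd      1
1     adam      1
2  rmsprop      1
3  adagrad      1
add column count_plus_5 = t['count'] + 5:
       opt  count  count_plus_5
0      sgd      1             6
1     adam      1             6
2  rmsprop      1             6
3  adagrad      1             6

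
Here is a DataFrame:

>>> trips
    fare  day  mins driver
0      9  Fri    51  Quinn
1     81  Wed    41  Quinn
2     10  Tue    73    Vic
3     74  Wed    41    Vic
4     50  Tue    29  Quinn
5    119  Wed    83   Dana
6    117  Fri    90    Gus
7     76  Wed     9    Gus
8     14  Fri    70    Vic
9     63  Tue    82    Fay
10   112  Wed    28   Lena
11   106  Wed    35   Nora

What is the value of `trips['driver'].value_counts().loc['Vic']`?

3

value_counts of driver:
driver
Quinn    3
Vic      3
Gus      2
Dana     1
Fay      1
Lena     1
Nora     1
Name: count, dtype: int64
Then the value at index 'Vic': 3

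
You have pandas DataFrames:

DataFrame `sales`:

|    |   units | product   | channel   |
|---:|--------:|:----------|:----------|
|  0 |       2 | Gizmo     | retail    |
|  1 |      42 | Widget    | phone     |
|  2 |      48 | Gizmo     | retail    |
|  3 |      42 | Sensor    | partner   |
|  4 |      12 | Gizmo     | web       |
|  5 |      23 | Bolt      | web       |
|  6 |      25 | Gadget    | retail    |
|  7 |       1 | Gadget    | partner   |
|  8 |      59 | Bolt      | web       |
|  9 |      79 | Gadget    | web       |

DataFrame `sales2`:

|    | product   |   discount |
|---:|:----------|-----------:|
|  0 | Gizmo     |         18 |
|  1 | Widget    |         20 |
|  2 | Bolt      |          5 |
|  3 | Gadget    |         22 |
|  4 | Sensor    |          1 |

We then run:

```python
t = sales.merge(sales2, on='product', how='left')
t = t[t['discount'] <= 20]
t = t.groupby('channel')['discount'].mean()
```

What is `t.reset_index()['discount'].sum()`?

48.3333333333

merge on 'product' (how='left') → 10 rows:
   units product  channel  discount
0      2   Gizmo   retail        18
1     42  Widget    phone        20
2     48   Gizmo   retail        18
3     42  Sensor  partner         1
4     12   Gizmo      web        18
5     23    Bolt      web         5
6     25  Gadget   retail        22
7      1  Gadget  partner        22
8     59    Bolt      web         5
9     79  Gadget      web        22
filter rows where discount <= 20:
   units product  channel  discount
0      2   Gizmo   retail        18
1     42  Widget    phone        20
2     48   Gizmo   retail        18
3     42  Sensor  partner         1
4     12   Gizmo      web        18
5     23    Bolt      web         5
8     59    Bolt      web         5
group by channel, mean of discount:
channel
partner     1.000000
phone      20.000000
retail     18.000000
web         9.333333
Name: discount, dtype: float64
reset_index():
   channel   discount
0  partner   1.000000
1    phone  20.000000
2   retail  18.000000
3      web   9.333333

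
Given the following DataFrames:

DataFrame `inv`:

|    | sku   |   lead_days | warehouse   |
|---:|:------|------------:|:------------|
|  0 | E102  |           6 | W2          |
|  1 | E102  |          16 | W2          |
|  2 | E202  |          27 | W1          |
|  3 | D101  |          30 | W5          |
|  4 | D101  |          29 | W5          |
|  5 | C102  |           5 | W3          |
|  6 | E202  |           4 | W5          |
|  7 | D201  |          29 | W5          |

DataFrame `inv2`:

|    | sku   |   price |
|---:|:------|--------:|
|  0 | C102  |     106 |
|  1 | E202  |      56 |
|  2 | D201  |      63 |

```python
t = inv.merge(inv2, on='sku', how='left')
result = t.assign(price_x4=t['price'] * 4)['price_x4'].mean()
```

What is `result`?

merge on 'sku' (how='left') → 8 rows:
    sku  lead_days warehouse  price
0  E102          6        W2    NaN
1  E102         16        W2    NaN
2  E202         27        W1   56.0
3  D101         30        W5    NaN
4  D101         29        W5    NaN
5  C102          5        W3  106.0
6  E202          4        W5   56.0
7  D201         29        W5   63.0
add column price_x4 = t['price'] * 4:
    sku  lead_days warehouse  price  price_x4
0  E102          6        W2    NaN       NaN
1  E102         16        W2    NaN       NaN
2  E202         27        W1   56.0     224.0
3  D101         30        W5    NaN       NaN
4  D101         29        W5    NaN       NaN
5  C102          5        W3  106.0     424.0
6  E202          4        W5   56.0     224.0
7  D201         29        W5   63.0     252.0

281.0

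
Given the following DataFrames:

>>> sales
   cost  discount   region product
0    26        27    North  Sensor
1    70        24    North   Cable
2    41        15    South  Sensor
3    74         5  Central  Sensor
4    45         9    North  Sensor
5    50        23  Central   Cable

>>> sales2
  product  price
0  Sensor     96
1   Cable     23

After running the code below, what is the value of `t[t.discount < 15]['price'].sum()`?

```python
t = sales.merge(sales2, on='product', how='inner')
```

192

merge on 'product' (how='inner') → 6 rows:
   cost  discount   region product  price
0    26        27    North  Sensor     96
1    70        24    North   Cable     23
2    41        15    South  Sensor     96
3    74         5  Central  Sensor     96
4    45         9    North  Sensor     96
5    50        23  Central   Cable     23
filter rows where discount < 15:
   cost  discount   region product  price
3    74         5  Central  Sensor     96
4    45         9    North  Sensor     96
Taking the sum of column 'price' gives 192.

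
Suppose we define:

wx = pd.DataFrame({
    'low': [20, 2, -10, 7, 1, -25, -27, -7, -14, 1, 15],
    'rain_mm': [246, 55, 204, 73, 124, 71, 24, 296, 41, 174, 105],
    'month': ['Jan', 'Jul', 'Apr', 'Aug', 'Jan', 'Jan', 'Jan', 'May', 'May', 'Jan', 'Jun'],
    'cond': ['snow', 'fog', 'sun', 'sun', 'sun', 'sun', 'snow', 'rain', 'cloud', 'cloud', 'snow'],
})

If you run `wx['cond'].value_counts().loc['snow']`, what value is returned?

value_counts of cond:
cond
sun      4
snow     3
cloud    2
fog      1
rain     1
Name: count, dtype: int64
Finally, value at index 'snow' = 3.

3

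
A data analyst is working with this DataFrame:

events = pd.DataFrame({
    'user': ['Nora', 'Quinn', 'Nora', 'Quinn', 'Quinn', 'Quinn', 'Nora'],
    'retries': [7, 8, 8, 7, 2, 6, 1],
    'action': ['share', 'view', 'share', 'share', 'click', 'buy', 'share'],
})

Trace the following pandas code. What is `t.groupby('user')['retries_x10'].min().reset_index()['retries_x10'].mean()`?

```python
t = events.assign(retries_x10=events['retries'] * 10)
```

15.0

add column retries_x10 = events['retries'] * 10:
    user  retries action  retries_x10
0   Nora        7  share           70
1  Quinn        8   view           80
2   Nora        8  share           80
3  Quinn        7  share           70
4  Quinn        2  click           20
5  Quinn        6    buy           60
6   Nora        1  share           10
group by user, min of retries_x10:
user
Nora     10
Quinn    20
Name: retries_x10, dtype: int64
reset_index():
    user  retries_x10
0   Nora           10
1  Quinn           20
So mean() = 15.0.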